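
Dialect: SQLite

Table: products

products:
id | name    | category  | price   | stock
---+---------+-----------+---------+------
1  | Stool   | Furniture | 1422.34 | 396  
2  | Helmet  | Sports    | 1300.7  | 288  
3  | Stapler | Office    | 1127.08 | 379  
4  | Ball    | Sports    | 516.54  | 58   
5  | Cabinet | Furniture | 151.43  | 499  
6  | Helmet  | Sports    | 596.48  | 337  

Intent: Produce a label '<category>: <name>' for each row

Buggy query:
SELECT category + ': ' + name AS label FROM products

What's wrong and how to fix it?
Bug: SQLite uses || for string concatenation; + coerces text to numbers (yielding 0)

Fix: Use the || operator for string concatenation

Corrected query:
SELECT category || ': ' || name AS label FROM products

Result:
label             
------------------
Furniture: Stool  
Sports: Helmet    
Office: Stapler   
Sports: Ball      
Furniture: Cabinet
Sports: Helmet    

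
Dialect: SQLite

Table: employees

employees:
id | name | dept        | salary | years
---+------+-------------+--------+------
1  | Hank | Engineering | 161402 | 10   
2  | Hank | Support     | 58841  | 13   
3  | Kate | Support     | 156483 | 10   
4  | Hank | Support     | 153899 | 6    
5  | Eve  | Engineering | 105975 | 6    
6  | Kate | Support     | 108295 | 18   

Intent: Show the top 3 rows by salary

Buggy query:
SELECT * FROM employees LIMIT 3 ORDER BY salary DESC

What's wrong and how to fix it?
Bug: LIMIT must come after ORDER BY

Fix: Sort with ORDER BY, then apply LIMIT

Corrected query:
SELECT * FROM employees ORDER BY salary DESC LIMIT 3

Result:
id | name | dept        | salary | years
---+------+-------------+--------+------
1  | Hank | Engineering | 161402 | 10   
3  | Kate | Support     | 156483 | 10   
4  | Hank | Support     | 153899 | 6    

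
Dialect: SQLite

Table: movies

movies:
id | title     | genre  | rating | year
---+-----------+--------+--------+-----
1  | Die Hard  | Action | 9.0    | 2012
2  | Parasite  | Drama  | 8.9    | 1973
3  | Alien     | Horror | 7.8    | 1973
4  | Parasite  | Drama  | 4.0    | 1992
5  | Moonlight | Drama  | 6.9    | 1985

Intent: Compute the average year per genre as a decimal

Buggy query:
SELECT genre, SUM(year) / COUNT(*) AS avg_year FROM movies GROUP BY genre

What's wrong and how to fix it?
Bug: Both operands are integers, so '/' performs integer division and truncates

Fix: Cast one side to REAL so the division keeps the fractional part

Corrected query:
SELECT genre, SUM(year) * 1.0 / COUNT(*) AS avg_year FROM movies GROUP BY genre

Result:
genre  | avg_year   
-------+------------
Action | 2012       
Drama  | 1983.333333
Horror | 1973       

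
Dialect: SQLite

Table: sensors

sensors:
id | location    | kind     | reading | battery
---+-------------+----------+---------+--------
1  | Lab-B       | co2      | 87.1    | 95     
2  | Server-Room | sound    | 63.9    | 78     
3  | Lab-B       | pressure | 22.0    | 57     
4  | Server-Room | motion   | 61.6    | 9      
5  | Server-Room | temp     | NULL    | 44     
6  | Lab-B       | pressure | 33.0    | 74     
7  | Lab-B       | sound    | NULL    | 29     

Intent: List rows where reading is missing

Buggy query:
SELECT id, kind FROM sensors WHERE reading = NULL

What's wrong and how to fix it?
Bug: Comparing to NULL with '=' never matches; NULL = NULL is unknown, not true

Fix: Replace '= NULL' with 'IS NULL'

Corrected query:
SELECT id, kind FROM sensors WHERE reading IS NULL

Result:
id | kind 
---+------
5  | temp 
7  | sound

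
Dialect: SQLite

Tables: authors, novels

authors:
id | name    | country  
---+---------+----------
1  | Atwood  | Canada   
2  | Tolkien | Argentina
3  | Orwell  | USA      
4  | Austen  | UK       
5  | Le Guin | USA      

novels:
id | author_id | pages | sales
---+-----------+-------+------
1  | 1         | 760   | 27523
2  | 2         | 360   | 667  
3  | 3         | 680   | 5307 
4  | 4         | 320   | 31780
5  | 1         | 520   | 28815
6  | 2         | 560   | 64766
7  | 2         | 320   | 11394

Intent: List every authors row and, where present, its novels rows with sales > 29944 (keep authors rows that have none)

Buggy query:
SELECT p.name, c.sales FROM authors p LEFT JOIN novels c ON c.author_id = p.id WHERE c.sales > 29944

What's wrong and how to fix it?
Bug: A WHERE condition on the right-hand table after LEFT JOIN drops unmatched parents

Fix: Put 'c.sales > 29944' in the JOIN's ON clause instead of WHERE

Corrected query:
SELECT p.name, c.sales FROM authors p LEFT JOIN novels c ON c.author_id = p.id AND c.sales > 29944

Result:
name    | sales
--------+------
Atwood  | NULL 
Tolkien | 64766
Orwell  | NULL 
Austen  | 31780
Le Guin | NULL 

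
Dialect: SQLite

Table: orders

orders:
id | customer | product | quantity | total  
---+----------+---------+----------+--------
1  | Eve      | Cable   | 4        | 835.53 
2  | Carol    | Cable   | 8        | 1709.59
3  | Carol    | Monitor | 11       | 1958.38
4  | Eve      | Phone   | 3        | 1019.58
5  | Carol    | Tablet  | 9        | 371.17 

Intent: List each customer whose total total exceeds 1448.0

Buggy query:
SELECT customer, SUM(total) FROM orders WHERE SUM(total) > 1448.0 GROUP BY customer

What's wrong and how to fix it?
Bug: WHERE runs before GROUP BY, so aggregates aren't available there

Fix: Move the aggregate condition to a HAVING clause

Corrected query:
SELECT customer, SUM(total) FROM orders GROUP BY customer HAVING SUM(total) > 1448.0

Result:
customer | SUM(total)
---------+-----------
Carol    | 4039.14   
Eve      | 1855.11   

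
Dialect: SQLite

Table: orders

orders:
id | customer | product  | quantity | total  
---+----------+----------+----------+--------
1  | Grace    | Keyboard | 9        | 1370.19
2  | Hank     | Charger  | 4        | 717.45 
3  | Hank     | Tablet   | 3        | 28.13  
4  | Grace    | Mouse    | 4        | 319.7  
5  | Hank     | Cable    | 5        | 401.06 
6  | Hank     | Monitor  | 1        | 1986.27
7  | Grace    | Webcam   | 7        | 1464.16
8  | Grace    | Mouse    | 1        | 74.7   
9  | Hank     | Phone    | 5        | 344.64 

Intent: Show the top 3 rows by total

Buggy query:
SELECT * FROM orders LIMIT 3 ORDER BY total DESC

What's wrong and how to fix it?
Bug: ORDER BY cannot follow LIMIT; LIMIT is the final clause

Fix: Sort with ORDER BY, then apply LIMIT

Corrected query:
SELECT * FROM orders ORDER BY total DESC LIMIT 3

Result:
id | customer | product  | quantity | total  
---+----------+----------+----------+--------
6  | Hank     | Monitor  | 1        | 1986.27
7  | Grace    | Webcam   | 7        | 1464.16
1  | Grace    | Keyboard | 9        | 1370.19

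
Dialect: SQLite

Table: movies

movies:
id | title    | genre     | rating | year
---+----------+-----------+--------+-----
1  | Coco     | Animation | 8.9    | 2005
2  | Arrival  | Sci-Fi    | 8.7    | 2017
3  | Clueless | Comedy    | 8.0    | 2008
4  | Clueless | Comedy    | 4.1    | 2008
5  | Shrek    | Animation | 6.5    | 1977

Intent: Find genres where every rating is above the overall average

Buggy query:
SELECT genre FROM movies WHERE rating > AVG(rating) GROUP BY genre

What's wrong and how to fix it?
Bug: AVG() is an aggregate; it can't sit directly in WHERE

Fix: Use a subquery for AVG and a HAVING MIN(...) filter so the condition holds for every row in the group

Corrected query:
SELECT genre FROM movies GROUP BY genre HAVING MIN(rating) > (SELECT AVG(rating) FROM movies)

Result:
genre 
------
Sci-Fi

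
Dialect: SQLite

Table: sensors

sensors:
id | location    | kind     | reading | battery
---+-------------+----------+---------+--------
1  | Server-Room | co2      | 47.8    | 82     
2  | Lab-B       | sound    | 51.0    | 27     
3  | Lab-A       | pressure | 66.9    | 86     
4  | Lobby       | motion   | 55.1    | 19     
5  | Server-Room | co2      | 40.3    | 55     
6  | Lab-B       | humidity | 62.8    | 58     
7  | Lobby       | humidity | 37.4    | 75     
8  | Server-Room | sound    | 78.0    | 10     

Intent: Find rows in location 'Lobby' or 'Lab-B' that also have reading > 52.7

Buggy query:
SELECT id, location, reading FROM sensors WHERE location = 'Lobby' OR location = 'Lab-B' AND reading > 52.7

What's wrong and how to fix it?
Bug: AND binds tighter than OR, so this parses as location = 'Lobby' OR (location = 'Lab-B' AND reading > 52.7)

Fix: Group the OR with parentheses (or use IN), then AND the threshold

Corrected query:
SELECT id, location, reading FROM sensors WHERE (location = 'Lobby' OR location = 'Lab-B') AND reading > 52.7

Result:
id | location | reading
---+----------+--------
4  | Lobby    | 55.1   
6  | Lab-B    | 62.8   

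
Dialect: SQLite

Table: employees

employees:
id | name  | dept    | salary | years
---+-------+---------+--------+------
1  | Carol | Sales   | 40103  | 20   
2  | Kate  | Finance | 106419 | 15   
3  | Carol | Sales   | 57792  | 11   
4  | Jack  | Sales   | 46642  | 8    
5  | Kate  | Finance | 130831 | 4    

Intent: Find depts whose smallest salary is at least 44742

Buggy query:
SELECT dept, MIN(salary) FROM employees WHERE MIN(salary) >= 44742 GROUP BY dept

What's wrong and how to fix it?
Bug: MIN() in WHERE is a misuse of aggregate

Fix: Replace WHERE with HAVING after the GROUP BY

Corrected query:
SELECT dept, MIN(salary) FROM employees GROUP BY dept HAVING MIN(salary) >= 44742

Result:
dept    | MIN(salary)
--------+------------
Finance | 106419     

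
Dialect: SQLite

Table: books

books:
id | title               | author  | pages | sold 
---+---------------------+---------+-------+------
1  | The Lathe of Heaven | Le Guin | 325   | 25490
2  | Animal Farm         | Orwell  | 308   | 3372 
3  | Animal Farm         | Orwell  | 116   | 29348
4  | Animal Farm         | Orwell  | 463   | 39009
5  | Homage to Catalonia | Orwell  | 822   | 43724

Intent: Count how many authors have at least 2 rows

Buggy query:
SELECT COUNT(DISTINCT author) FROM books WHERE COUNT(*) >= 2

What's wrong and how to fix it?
Bug: WHERE filters individual rows, not groups, so a group-level COUNT is invalid there

Fix: Group first with HAVING COUNT(*) >= 2, then COUNT the resulting groups

Corrected query:
SELECT COUNT(*) FROM (SELECT author FROM books GROUP BY author HAVING COUNT(*) >= 2)

Result:
COUNT(*)
--------
1       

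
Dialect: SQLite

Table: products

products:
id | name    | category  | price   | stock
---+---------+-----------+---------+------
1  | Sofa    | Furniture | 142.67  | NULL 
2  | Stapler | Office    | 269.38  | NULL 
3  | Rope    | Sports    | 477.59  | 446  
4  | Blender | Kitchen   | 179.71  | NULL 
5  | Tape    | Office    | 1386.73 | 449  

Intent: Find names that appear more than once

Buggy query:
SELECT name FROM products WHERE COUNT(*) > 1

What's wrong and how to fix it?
Bug: COUNT(*) is an aggregate and cannot be used in WHERE

Fix: GROUP BY name, then filter groups with HAVING COUNT(*) > 1

Corrected query:
SELECT name FROM products GROUP BY name HAVING COUNT(*) > 1

Result:
(no rows)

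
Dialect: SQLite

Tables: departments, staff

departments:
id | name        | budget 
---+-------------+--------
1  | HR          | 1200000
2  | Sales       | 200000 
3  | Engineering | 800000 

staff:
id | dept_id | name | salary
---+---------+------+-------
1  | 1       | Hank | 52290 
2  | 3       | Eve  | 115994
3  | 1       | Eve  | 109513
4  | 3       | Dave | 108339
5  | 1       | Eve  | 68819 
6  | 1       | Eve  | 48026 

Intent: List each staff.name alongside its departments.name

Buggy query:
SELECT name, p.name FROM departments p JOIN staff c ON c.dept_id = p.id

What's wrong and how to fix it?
Bug: Both tables have a 'name' column; the unqualified reference is ambiguous

Fix: Qualify the column with its table alias (c.name)

Corrected query:
SELECT c.name, p.name FROM departments p JOIN staff c ON c.dept_id = p.id

Result:
name | name       
-----+------------
Hank | HR         
Eve  | Engineering
Eve  | HR         
Dave | Engineering
Eve  | HR         
Eve  | HR         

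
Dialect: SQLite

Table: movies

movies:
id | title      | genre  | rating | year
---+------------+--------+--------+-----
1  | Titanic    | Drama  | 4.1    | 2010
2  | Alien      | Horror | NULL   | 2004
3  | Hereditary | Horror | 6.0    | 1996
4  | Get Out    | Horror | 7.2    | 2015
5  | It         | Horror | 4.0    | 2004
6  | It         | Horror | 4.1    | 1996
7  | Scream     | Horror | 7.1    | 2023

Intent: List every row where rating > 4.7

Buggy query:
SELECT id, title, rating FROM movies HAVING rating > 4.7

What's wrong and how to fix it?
Bug: This is a non-aggregate query (no GROUP BY, no aggregates), so in SQLite the HAVING clause is invalid here; a row-level condition belongs in WHERE

Fix: Replace HAVING with WHERE since the condition applies to individual rows

Corrected query:
SELECT id, title, rating FROM movies WHERE rating > 4.7

Result:
id | title      | rating
---+------------+-------
3  | Hereditary | 6     
4  | Get Out    | 7.2   
7  | Scream     | 7.1   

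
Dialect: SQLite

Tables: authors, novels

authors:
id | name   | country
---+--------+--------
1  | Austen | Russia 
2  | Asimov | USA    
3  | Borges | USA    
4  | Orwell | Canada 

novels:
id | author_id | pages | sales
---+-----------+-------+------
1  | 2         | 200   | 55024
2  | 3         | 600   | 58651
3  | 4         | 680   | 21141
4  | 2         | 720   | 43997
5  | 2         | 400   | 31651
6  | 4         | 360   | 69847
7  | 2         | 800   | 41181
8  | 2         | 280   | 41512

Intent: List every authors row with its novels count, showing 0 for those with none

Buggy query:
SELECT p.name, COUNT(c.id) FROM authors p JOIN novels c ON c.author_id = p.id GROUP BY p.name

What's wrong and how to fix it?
Bug: An inner join excludes parents with zero children

Fix: Switch to LEFT JOIN to retain unmatched parent rows

Corrected query:
SELECT p.name, COUNT(c.id) FROM authors p LEFT JOIN novels c ON c.author_id = p.id GROUP BY p.name

Result:
name   | COUNT(c.id)
-------+------------
Asimov | 5          
Austen | 0          
Borges | 1          
Orwell | 2          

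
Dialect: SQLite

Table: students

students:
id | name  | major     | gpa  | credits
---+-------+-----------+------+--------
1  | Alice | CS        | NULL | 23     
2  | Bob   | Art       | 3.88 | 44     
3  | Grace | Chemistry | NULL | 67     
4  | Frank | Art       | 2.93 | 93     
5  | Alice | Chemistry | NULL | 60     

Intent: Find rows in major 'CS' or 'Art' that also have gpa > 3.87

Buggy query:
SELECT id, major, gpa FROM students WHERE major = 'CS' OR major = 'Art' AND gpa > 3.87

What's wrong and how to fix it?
Bug: Without parentheses, AND is evaluated before OR, so the gpa filter only applies to the 'Art' branch

Fix: Group the OR with parentheses (or use IN), then AND the threshold

Corrected query:
SELECT id, major, gpa FROM students WHERE (major = 'CS' OR major = 'Art') AND gpa > 3.87

Result:
id | major | gpa 
---+-------+-----
2  | Art   | 3.88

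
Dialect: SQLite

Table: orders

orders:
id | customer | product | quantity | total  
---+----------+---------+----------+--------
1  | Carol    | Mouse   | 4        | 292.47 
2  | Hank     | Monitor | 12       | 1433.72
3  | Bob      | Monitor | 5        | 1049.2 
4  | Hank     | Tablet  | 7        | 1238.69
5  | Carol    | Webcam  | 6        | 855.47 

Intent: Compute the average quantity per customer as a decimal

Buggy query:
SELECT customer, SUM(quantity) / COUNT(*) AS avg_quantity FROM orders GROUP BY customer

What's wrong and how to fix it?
Bug: Both operands are integers, so '/' performs integer division and truncates

Fix: Cast one side to REAL so the division keeps the fractional part

Corrected query:
SELECT customer, SUM(quantity) * 1.0 / COUNT(*) AS avg_quantity FROM orders GROUP BY customer

Result:
customer | avg_quantity
---------+-------------
Bob      | 5           
Carol    | 5           
Hank     | 9.5         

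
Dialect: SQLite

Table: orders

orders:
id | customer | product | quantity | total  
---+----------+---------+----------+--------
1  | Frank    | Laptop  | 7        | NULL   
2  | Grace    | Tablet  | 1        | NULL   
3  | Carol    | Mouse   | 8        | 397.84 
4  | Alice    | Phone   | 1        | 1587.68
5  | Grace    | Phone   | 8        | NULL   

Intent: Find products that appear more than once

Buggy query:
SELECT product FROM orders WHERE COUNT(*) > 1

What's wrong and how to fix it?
Bug: COUNT(*) is an aggregate and cannot be used in WHERE

Fix: GROUP BY product, then filter groups with HAVING COUNT(*) > 1

Corrected query:
SELECT product FROM orders GROUP BY product HAVING COUNT(*) > 1

Result:
product
-------
Phone  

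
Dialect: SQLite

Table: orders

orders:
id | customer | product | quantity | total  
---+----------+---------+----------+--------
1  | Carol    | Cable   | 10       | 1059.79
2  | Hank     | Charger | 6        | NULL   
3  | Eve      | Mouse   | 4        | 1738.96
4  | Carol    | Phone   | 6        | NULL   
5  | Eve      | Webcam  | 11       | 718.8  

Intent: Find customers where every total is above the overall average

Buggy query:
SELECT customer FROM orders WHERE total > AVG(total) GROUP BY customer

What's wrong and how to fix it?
Bug: AVG() is an aggregate; it can't sit directly in WHERE

Fix: Use a subquery for AVG and a HAVING MIN(...) filter so the condition holds for every row in the group

Corrected query:
SELECT customer FROM orders GROUP BY customer HAVING MIN(total) > (SELECT AVG(total) FROM orders)

Result:
(no rows)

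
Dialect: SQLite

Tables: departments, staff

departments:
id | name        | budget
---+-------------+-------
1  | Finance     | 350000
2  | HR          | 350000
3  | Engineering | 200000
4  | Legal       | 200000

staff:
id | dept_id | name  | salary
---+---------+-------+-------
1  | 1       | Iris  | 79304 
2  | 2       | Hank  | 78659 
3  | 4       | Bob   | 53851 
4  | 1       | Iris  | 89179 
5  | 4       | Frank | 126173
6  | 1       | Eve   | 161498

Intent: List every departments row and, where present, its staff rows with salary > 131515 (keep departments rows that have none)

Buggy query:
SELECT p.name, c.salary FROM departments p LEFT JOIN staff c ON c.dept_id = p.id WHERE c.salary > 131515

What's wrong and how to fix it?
Bug: A WHERE condition on the right-hand table after LEFT JOIN drops unmatched parents

Fix: Move the right-table condition into the ON clause so unmatched parents are kept

Corrected query:
SELECT p.name, c.salary FROM departments p LEFT JOIN staff c ON c.dept_id = p.id AND c.salary > 131515

Result:
name        | salary
------------+-------
Finance     | 161498
HR          | NULL  
Engineering | NULL  
Legal       | NULL  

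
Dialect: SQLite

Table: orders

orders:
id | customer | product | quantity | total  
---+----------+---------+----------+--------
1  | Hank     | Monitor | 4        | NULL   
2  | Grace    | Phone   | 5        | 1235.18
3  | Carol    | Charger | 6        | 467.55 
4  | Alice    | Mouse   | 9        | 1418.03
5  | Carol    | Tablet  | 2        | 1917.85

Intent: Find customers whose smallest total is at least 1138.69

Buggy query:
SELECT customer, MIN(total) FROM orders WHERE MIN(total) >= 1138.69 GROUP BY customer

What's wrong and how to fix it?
Bug: MIN() in WHERE is a misuse of aggregate

Fix: Use HAVING for the per-group MIN condition

Corrected query:
SELECT customer, MIN(total) FROM orders GROUP BY customer HAVING MIN(total) >= 1138.69

Result:
customer | MIN(total)
---------+-----------
Alice    | 1418.03   
Grace    | 1235.18   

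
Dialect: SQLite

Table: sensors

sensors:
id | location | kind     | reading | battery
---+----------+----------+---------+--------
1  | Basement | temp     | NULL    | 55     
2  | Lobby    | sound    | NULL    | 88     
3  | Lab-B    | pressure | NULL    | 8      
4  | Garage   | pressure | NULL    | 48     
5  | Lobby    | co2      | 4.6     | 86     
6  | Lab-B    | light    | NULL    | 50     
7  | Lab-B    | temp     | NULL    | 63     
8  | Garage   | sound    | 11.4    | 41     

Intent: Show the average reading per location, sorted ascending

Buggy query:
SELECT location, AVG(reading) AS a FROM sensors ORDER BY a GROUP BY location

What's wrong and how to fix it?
Bug: GROUP BY must precede ORDER BY

Fix: Reorder: SELECT … FROM … GROUP BY … ORDER BY …

Corrected query:
SELECT location, AVG(reading) AS a FROM sensors GROUP BY location ORDER BY a

Result:
location | a   
---------+-----
Basement | NULL
Lab-B    | NULL
Lobby    | 4.6 
Garage   | 11.4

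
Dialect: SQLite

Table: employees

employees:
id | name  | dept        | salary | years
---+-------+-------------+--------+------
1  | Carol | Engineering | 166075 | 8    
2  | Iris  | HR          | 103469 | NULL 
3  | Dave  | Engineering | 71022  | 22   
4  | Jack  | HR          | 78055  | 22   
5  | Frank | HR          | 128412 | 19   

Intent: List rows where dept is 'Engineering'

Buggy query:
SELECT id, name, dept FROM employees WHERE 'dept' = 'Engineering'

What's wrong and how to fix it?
Bug: Single quotes denote string literals in SQL; the column name is being compared as a constant string

Fix: Reference the column as dept without single quotes

Corrected query:
SELECT id, name, dept FROM employees WHERE dept = 'Engineering'

Result:
id | name  | dept       
---+-------+------------
1  | Carol | Engineering
3  | Dave  | Engineering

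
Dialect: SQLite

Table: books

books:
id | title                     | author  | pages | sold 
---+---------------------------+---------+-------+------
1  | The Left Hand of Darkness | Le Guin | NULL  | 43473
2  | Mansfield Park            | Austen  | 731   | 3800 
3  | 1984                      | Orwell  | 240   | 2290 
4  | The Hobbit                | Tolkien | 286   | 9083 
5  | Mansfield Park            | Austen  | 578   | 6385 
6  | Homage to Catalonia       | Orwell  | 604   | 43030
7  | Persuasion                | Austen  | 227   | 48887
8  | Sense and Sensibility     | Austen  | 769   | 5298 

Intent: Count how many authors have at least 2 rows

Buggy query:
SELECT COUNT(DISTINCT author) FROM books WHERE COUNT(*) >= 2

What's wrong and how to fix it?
Bug: WHERE filters individual rows, not groups, so a group-level COUNT is invalid there

Fix: Group first with HAVING COUNT(*) >= 2, then COUNT the resulting groups

Corrected query:
SELECT COUNT(*) FROM (SELECT author FROM books GROUP BY author HAVING COUNT(*) >= 2)

Result:
COUNT(*)
--------
2       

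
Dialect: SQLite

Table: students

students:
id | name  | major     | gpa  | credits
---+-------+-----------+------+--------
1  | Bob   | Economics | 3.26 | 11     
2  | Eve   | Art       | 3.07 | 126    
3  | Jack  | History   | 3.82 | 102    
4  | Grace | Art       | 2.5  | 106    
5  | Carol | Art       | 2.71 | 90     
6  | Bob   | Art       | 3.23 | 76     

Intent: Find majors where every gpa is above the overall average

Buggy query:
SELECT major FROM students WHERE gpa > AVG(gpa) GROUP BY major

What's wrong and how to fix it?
Bug: WHERE evaluates per row before aggregation, so AVG() is unavailable

Fix: Compute the overall average in a scalar subquery and compare each group's MIN against it in HAVING

Corrected query:
SELECT major FROM students GROUP BY major HAVING MIN(gpa) > (SELECT AVG(gpa) FROM students)

Result:
major    
---------
Economics
History  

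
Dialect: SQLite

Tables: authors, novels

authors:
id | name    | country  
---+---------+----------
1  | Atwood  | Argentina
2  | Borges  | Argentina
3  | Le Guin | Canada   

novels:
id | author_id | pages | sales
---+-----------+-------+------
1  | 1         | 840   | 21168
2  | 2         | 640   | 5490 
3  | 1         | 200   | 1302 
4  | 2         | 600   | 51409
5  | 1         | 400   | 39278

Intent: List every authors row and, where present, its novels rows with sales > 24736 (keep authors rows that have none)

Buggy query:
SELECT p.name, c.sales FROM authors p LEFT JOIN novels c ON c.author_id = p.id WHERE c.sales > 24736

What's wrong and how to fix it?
Bug: Filtering c.sales in WHERE discards the NULL rows produced by LEFT JOIN, turning it into an inner join

Fix: Move the right-table condition into the ON clause so unmatched parents are kept

Corrected query:
SELECT p.name, c.sales FROM authors p LEFT JOIN novels c ON c.author_id = p.id AND c.sales > 24736

Result:
name    | sales
--------+------
Atwood  | 39278
Borges  | 51409
Le Guin | NULL 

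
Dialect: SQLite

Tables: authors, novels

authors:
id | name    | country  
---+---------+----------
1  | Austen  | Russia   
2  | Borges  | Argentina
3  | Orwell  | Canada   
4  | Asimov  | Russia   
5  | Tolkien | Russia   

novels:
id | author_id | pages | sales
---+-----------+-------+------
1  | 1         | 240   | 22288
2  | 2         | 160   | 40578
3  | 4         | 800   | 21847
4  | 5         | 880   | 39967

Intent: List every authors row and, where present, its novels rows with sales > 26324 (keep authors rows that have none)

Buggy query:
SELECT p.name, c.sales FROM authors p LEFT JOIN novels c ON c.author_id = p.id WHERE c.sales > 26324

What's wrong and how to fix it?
Bug: A WHERE condition on the right-hand table after LEFT JOIN drops unmatched parents

Fix: Put 'c.sales > 26324' in the JOIN's ON clause instead of WHERE

Corrected query:
SELECT p.name, c.sales FROM authors p LEFT JOIN novels c ON c.author_id = p.id AND c.sales > 26324

Result:
name    | sales
--------+------
Austen  | NULL 
Borges  | 40578
Orwell  | NULL 
Asimov  | NULL 
Tolkien | 39967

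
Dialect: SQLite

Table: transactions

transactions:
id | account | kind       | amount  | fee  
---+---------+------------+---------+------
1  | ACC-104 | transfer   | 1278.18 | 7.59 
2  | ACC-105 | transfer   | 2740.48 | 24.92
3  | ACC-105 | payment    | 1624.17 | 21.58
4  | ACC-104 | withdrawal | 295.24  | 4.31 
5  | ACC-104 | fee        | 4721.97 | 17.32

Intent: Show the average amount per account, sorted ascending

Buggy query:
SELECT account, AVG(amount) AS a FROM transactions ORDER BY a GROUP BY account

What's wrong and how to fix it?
Bug: GROUP BY must precede ORDER BY

Fix: Reorder: SELECT … FROM … GROUP BY … ORDER BY …

Corrected query:
SELECT account, AVG(amount) AS a FROM transactions GROUP BY account ORDER BY a

Result:
account | a          
--------+------------
ACC-104 | 2098.463333
ACC-105 | 2182.325   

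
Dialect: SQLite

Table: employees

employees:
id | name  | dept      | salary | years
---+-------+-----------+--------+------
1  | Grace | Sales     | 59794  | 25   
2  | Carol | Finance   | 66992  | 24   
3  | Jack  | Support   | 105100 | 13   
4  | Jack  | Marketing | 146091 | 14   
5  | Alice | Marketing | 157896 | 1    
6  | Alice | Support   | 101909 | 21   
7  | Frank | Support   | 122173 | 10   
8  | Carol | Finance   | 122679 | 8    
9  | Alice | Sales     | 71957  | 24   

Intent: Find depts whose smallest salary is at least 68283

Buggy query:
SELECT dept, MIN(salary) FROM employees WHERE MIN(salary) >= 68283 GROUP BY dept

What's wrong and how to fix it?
Bug: MIN() in WHERE is a misuse of aggregate

Fix: Replace WHERE with HAVING after the GROUP BY

Corrected query:
SELECT dept, MIN(salary) FROM employees GROUP BY dept HAVING MIN(salary) >= 68283

Result:
dept      | MIN(salary)
----------+------------
Marketing | 146091     
Support   | 101909     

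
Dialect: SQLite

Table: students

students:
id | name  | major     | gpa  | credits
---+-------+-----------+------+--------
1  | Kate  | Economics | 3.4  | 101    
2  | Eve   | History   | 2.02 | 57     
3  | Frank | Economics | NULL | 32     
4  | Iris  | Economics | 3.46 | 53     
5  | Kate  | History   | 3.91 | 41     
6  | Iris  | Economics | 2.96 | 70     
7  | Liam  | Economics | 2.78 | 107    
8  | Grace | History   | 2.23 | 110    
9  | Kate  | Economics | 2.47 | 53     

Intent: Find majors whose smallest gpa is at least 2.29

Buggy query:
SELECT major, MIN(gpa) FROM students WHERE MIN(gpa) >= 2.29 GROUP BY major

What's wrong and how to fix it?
Bug: MIN() in WHERE is a misuse of aggregate

Fix: Use HAVING for the per-group MIN condition

Corrected query:
SELECT major, MIN(gpa) FROM students GROUP BY major HAVING MIN(gpa) >= 2.29

Result:
major     | MIN(gpa)
----------+---------
Economics | 2.47    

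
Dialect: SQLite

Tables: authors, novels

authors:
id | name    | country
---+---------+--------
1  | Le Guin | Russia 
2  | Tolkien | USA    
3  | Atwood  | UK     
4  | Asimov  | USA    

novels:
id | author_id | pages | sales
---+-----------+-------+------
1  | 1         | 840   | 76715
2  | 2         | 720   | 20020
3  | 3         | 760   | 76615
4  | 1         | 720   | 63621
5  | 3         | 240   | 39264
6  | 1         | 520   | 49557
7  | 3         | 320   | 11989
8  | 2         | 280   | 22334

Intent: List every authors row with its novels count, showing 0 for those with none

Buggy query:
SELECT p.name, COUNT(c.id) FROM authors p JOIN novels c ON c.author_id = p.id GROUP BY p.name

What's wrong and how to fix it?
Bug: INNER JOIN drops authors rows that have no matching novels rows

Fix: Switch to LEFT JOIN to retain unmatched parent rows

Corrected query:
SELECT p.name, COUNT(c.id) FROM authors p LEFT JOIN novels c ON c.author_id = p.id GROUP BY p.name

Result:
name    | COUNT(c.id)
--------+------------
Asimov  | 0          
Atwood  | 3          
Le Guin | 3          
Tolkien | 2          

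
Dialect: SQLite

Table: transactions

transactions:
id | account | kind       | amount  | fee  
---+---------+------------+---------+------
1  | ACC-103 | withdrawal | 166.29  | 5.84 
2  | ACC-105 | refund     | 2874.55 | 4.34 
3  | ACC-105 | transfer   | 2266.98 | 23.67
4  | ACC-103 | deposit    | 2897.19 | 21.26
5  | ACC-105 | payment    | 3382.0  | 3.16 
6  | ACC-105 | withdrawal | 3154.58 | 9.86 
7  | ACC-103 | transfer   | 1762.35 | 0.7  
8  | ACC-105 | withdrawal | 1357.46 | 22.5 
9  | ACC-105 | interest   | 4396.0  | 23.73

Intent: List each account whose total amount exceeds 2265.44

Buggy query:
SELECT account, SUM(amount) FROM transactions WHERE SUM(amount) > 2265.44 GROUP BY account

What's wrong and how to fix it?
Bug: SUM(amount) is an aggregate, but WHERE filters rows before aggregation

Fix: Use HAVING (which filters groups after aggregation) instead of WHERE

Corrected query:
SELECT account, SUM(amount) FROM transactions GROUP BY account HAVING SUM(amount) > 2265.44

Result:
account | SUM(amount)
--------+------------
ACC-103 | 4825.83    
ACC-105 | 17431.57   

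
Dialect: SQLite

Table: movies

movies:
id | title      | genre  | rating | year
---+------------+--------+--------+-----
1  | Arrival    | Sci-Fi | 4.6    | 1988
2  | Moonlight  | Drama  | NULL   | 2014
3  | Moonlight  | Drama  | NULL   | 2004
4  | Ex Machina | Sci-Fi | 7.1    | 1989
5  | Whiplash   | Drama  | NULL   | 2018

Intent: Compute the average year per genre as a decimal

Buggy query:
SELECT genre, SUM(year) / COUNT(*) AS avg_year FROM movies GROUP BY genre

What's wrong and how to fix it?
Bug: Both operands are integers, so '/' performs integer division and truncates

Fix: Cast one side to REAL so the division keeps the fractional part

Corrected query:
SELECT genre, SUM(year) * 1.0 / COUNT(*) AS avg_year FROM movies GROUP BY genre

Result:
genre  | avg_year
-------+---------
Drama  | 2012    
Sci-Fi | 1988.5  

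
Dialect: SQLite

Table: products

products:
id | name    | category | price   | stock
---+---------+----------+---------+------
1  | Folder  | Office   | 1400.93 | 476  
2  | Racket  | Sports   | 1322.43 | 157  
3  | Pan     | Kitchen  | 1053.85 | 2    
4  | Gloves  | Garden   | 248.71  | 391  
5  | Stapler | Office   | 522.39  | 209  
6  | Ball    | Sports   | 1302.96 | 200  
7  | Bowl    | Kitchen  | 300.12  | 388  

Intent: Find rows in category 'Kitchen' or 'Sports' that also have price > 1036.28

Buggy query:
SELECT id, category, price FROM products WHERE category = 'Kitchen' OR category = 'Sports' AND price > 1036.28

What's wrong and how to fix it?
Bug: AND binds tighter than OR, so this parses as category = 'Kitchen' OR (category = 'Sports' AND price > 1036.28)

Fix: Add parentheses around the OR so the AND applies to both alternatives

Corrected query:
SELECT id, category, price FROM products WHERE (category = 'Kitchen' OR category = 'Sports') AND price > 1036.28

Result:
id | category | price  
---+----------+--------
2  | Sports   | 1322.43
3  | Kitchen  | 1053.85
6  | Sports   | 1302.96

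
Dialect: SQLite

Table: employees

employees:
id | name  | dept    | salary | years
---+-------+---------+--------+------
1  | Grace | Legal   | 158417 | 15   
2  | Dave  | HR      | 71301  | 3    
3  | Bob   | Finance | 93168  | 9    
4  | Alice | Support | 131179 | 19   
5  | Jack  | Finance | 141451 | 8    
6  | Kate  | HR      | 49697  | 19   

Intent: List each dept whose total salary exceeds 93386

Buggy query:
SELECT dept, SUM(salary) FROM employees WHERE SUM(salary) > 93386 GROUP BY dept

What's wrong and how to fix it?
Bug: Aggregate functions cannot appear in a WHERE clause

Fix: Use HAVING (which filters groups after aggregation) instead of WHERE

Corrected query:
SELECT dept, SUM(salary) FROM employees GROUP BY dept HAVING SUM(salary) > 93386

Result:
dept    | SUM(salary)
--------+------------
Finance | 234619     
HR      | 120998     
Legal   | 158417     
Support | 131179     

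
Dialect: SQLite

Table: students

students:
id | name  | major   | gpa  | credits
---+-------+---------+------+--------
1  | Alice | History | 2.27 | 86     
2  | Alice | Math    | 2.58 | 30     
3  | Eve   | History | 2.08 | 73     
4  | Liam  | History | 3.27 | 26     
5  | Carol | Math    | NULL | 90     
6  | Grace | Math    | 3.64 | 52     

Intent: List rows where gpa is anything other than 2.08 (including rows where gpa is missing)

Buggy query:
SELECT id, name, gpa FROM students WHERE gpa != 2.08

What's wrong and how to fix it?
Bug: 'gpa != 2.08' is unknown when gpa is NULL, so NULL rows are silently excluded

Fix: Handle NULL separately with IS NULL alongside the inequality

Corrected query:
SELECT id, name, gpa FROM students WHERE gpa != 2.08 OR gpa IS NULL

Result:
id | name  | gpa 
---+-------+-----
1  | Alice | 2.27
2  | Alice | 2.58
4  | Liam  | 3.27
5  | Carol | NULL
6  | Grace | 3.64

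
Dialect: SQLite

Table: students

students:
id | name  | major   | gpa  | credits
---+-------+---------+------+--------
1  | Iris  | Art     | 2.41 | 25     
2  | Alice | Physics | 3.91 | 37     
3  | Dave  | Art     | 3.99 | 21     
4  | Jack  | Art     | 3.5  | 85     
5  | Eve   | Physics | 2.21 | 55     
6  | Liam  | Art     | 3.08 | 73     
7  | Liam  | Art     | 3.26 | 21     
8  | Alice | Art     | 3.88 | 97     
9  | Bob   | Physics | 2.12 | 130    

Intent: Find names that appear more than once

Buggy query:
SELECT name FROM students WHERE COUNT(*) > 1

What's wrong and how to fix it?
Bug: WHERE can't reference COUNT(*); aggregates are computed after WHERE

Fix: Group first, then use HAVING for the count condition

Corrected query:
SELECT name FROM students GROUP BY name HAVING COUNT(*) > 1

Result:
name 
-----
Alice
Liam 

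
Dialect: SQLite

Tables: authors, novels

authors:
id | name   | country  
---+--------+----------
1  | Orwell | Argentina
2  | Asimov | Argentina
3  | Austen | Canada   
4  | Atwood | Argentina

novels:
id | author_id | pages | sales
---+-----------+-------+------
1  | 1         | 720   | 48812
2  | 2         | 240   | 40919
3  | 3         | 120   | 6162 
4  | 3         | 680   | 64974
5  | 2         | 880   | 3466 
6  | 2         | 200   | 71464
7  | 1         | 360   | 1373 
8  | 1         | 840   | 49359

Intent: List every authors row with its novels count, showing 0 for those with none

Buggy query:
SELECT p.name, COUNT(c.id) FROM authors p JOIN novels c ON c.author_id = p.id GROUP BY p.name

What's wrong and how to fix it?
Bug: An inner join excludes parents with zero children

Fix: Switch to LEFT JOIN to retain unmatched parent rows

Corrected query:
SELECT p.name, COUNT(c.id) FROM authors p LEFT JOIN novels c ON c.author_id = p.id GROUP BY p.name

Result:
name   | COUNT(c.id)
-------+------------
Asimov | 3          
Atwood | 0          
Austen | 2          
Orwell | 3          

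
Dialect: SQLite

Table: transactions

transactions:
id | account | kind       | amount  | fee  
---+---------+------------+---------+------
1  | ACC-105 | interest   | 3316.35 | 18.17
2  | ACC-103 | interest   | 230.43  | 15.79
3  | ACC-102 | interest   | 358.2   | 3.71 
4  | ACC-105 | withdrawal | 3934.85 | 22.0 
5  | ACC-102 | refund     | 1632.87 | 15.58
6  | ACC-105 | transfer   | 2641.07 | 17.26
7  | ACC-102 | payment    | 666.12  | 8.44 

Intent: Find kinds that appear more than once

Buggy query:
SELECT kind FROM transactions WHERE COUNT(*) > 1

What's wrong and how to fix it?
Bug: WHERE can't reference COUNT(*); aggregates are computed after WHERE

Fix: GROUP BY kind, then filter groups with HAVING COUNT(*) > 1

Corrected query:
SELECT kind FROM transactions GROUP BY kind HAVING COUNT(*) > 1

Result:
kind    
--------
interest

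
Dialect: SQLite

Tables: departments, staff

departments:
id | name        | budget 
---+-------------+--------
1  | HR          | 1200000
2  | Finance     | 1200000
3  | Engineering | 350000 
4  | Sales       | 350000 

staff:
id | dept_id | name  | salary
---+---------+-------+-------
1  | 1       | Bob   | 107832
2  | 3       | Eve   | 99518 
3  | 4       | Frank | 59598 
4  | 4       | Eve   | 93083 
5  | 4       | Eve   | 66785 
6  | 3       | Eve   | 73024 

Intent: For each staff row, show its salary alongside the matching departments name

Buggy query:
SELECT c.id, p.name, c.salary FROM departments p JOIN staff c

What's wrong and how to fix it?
Bug: JOIN with no ON clause produces a cartesian product; every staff row pairs with every departments row

Fix: Specify the join condition linking the foreign key to the parent id

Corrected query:
SELECT c.id, p.name, c.salary FROM departments p JOIN staff c ON c.dept_id = p.id

Result:
id | name        | salary
---+-------------+-------
1  | HR          | 107832
2  | Engineering | 99518 
3  | Sales       | 59598 
4  | Sales       | 93083 
5  | Sales       | 66785 
6  | Engineering | 73024 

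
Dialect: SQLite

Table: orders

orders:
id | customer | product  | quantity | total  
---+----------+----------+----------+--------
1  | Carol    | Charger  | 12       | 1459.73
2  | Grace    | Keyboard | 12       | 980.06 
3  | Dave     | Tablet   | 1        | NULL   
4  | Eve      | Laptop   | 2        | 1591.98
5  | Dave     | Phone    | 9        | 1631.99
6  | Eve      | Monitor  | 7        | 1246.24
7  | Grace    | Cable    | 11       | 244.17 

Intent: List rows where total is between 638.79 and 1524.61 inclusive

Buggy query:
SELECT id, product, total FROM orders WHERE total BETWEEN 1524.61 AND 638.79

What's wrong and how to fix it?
Bug: The bounds are reversed; BETWEEN a AND b requires a <= b to match anything

Fix: Swap the bounds so the smaller value comes first

Corrected query:
SELECT id, product, total FROM orders WHERE total BETWEEN 638.79 AND 1524.61

Result:
id | product  | total  
---+----------+--------
1  | Charger  | 1459.73
2  | Keyboard | 980.06 
6  | Monitor  | 1246.24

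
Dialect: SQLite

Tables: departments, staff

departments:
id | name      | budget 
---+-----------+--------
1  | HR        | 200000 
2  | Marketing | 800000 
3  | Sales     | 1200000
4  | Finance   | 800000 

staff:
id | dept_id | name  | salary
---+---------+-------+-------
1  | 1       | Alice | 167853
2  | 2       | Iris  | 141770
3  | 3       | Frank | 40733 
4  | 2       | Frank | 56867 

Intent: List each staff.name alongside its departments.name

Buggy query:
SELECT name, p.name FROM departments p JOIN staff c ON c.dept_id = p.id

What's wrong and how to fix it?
Bug: Both tables have a 'name' column; the unqualified reference is ambiguous

Fix: Prefix ambiguous columns with the table alias

Corrected query:
SELECT c.name, p.name FROM departments p JOIN staff c ON c.dept_id = p.id

Result:
name  | name     
------+----------
Alice | HR       
Iris  | Marketing
Frank | Sales    
Frank | Marketing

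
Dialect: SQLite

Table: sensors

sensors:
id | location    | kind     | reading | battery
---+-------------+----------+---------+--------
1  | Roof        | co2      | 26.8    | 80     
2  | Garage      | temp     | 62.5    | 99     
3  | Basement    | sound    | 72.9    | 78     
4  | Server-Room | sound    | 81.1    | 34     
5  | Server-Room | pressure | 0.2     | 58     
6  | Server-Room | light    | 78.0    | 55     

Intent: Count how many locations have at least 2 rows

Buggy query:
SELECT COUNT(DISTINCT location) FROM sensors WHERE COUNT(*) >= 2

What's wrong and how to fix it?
Bug: COUNT(*) cannot appear in WHERE; the per-group count doesn't exist yet

Fix: Group first with HAVING COUNT(*) >= 2, then COUNT the resulting groups

Corrected query:
SELECT COUNT(*) FROM (SELECT location FROM sensors GROUP BY location HAVING COUNT(*) >= 2)

Result:
COUNT(*)
--------
1       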